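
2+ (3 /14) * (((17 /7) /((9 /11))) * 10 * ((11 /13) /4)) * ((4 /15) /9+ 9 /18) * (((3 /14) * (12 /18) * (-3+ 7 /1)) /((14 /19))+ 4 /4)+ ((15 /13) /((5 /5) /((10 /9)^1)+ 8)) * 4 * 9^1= 4759807555 /600038712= 7.93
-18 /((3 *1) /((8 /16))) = -3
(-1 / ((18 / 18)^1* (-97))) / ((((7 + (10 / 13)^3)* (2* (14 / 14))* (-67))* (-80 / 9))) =19773 / 17031539360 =0.00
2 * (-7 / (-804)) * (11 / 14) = 11 / 804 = 0.01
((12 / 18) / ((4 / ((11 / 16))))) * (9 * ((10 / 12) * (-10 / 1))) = -275 / 32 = -8.59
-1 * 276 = -276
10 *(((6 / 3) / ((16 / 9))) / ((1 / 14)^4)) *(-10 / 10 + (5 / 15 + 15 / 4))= 1332555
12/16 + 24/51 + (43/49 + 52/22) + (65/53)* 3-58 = -96853859/1942556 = -49.86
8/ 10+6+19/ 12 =503/ 60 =8.38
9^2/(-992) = -81/992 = -0.08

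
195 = 195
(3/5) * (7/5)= 21/25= 0.84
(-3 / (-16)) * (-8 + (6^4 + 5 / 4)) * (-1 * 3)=-46413 / 64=-725.20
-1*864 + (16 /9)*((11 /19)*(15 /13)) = -639344 /741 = -862.81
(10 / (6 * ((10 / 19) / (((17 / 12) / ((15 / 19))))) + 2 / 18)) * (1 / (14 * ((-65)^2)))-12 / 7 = -1047781947 / 611238355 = -1.71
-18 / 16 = -9 / 8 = -1.12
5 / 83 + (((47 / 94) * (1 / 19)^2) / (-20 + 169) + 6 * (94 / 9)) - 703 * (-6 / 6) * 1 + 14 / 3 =20636472833 / 26786922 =770.39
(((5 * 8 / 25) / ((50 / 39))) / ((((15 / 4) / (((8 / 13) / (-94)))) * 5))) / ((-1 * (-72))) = -8 / 1321875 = -0.00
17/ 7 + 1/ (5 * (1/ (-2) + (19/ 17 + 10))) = 30923/ 12635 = 2.45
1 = 1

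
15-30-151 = -166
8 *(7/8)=7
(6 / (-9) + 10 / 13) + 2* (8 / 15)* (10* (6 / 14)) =1276 / 273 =4.67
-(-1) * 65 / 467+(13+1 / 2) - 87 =-68519 / 934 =-73.36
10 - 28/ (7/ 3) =-2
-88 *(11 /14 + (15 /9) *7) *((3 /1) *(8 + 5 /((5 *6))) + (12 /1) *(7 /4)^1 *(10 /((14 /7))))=-425722 /3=-141907.33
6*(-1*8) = -48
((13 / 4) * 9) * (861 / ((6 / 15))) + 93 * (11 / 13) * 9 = 6621561 / 104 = 63668.86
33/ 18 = 11/ 6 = 1.83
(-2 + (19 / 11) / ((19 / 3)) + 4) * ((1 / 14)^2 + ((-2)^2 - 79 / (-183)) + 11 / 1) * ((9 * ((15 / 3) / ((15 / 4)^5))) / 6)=70871936 / 199739925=0.35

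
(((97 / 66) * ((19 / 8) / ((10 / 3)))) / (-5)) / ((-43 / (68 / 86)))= 31331 / 8135600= 0.00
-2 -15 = -17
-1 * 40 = -40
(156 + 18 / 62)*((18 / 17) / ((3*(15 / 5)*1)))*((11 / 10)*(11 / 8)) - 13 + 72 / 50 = 16.25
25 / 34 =0.74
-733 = -733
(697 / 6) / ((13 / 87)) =777.42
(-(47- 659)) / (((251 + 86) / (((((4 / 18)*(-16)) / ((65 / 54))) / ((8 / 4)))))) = -58752 / 21905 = -2.68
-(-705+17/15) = 10558/15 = 703.87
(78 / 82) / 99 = 13 / 1353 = 0.01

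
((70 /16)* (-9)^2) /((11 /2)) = 2835 /44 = 64.43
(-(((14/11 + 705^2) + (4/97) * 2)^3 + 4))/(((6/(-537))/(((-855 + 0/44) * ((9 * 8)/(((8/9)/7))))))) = -12942963227545547173842895623448695/2429535526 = -5327340592073954786797753.00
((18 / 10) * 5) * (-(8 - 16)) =72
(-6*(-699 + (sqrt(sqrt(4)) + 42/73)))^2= 93581311788/5329 - 3670920*sqrt(2)/73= 17489648.12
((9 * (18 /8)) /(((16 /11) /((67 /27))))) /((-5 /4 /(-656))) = 90651 /5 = 18130.20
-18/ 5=-3.60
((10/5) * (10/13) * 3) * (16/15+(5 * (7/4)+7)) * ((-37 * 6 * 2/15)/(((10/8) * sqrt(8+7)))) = -597328 * sqrt(15)/4875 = -474.55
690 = 690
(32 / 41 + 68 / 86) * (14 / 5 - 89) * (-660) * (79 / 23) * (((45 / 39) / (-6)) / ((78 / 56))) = -290492448400 / 6852781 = -42390.45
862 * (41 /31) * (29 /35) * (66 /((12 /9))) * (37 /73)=1877137317 /79205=23699.73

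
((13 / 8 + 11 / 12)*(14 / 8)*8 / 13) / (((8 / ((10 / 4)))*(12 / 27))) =6405 / 3328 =1.92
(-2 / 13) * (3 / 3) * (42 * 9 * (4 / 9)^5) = -1.01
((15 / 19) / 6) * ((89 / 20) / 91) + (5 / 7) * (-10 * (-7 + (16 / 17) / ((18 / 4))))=48.51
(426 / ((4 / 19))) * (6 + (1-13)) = -12141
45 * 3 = 135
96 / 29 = 3.31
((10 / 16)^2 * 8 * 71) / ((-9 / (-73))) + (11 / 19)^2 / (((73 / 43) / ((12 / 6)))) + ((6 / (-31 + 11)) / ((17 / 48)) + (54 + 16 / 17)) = 299036651363 / 161280360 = 1854.14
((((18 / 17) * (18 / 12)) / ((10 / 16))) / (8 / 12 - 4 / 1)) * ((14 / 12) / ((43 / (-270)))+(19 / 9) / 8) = 196767 / 36550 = 5.38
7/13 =0.54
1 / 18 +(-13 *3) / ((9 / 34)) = -2651 / 18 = -147.28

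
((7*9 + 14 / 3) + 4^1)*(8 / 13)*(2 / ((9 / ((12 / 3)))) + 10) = 168560 / 351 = 480.23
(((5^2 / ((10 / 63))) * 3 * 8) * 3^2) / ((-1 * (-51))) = 11340 / 17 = 667.06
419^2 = 175561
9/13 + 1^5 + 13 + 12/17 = 3403/221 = 15.40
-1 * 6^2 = -36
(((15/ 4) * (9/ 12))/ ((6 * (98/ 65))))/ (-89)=-975/ 279104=-0.00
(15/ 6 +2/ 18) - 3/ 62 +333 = 93622/ 279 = 335.56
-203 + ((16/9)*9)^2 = 53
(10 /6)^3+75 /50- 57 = -2747 /54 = -50.87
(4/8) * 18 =9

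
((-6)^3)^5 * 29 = -13635364552704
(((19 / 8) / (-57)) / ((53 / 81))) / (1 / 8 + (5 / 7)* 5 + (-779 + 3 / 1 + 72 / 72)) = 189 / 2289229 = 0.00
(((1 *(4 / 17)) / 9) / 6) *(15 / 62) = 5 / 4743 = 0.00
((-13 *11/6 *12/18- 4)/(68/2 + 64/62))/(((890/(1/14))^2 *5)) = -5549/7587145692000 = -0.00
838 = 838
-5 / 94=-0.05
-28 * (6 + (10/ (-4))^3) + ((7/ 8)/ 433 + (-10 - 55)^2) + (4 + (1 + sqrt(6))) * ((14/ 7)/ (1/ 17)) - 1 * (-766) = 34 * sqrt(6) + 18811259/ 3464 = 5513.78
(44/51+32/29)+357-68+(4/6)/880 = 63116551/216920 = 290.97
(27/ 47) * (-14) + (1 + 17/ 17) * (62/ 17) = -598/ 799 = -0.75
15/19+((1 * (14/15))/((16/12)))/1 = 283/190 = 1.49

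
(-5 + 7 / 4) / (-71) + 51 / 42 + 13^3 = 4370141 / 1988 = 2198.26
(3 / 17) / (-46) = -3 / 782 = -0.00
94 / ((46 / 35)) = 1645 / 23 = 71.52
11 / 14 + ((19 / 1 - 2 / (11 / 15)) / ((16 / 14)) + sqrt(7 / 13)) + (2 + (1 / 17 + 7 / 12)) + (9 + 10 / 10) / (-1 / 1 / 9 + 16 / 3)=sqrt(91) / 13 + 28912957 / 1476552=20.32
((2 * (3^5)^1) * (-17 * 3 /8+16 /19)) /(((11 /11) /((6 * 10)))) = -161339.21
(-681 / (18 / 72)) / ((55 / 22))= -5448 / 5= -1089.60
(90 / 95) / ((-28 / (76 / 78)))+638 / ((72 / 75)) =725689 / 1092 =664.55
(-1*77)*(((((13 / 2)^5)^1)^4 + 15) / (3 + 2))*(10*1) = -1463382210665822767892957 / 524288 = -2791180058795590911.66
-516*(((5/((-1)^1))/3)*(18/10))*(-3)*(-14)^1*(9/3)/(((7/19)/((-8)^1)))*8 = -33882624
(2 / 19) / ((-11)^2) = 2 / 2299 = 0.00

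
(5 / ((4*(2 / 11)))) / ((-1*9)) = -55 / 72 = -0.76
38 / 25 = 1.52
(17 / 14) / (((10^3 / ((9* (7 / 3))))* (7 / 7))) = 51 / 2000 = 0.03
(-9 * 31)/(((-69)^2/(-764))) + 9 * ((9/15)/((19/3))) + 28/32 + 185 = 231.50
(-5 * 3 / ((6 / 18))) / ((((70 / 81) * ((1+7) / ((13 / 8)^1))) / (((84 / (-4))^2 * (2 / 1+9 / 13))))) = -1607445 / 128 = -12558.16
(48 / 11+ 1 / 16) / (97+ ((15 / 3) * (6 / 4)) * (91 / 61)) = 0.04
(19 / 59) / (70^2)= 0.00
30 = 30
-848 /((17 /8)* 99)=-6784 /1683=-4.03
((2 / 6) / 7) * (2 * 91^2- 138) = 16424 / 21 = 782.10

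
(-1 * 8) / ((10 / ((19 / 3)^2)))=-1444 / 45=-32.09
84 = 84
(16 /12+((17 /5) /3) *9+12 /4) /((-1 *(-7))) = 218 /105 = 2.08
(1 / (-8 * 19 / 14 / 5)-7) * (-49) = 27783 / 76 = 365.57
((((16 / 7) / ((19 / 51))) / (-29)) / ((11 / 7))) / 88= -102 / 66671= -0.00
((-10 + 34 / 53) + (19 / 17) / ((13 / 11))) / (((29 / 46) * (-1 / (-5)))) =-22663970 / 339677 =-66.72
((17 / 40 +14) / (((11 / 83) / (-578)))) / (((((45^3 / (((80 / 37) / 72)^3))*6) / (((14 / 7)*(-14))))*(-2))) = -193766986 / 4441648360545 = -0.00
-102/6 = -17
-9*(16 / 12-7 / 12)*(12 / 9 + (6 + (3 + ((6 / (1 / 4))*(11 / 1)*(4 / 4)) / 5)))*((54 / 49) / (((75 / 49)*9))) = -34.09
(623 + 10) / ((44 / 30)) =9495 / 22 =431.59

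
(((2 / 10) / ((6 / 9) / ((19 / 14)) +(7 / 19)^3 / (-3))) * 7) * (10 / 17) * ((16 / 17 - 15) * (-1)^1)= 3278602 / 134385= 24.40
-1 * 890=-890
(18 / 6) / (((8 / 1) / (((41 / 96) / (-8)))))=-41 / 2048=-0.02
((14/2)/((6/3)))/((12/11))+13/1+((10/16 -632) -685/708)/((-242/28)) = 15312629/171336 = 89.37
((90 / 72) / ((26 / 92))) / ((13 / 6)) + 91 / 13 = 1528 / 169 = 9.04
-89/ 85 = -1.05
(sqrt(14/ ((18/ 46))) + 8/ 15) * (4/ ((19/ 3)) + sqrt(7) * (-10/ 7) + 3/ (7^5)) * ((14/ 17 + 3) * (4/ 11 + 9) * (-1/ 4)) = -1339 * (8 + 5 * sqrt(322)) * (201741-456190 * sqrt(7))/ 716583252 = 183.56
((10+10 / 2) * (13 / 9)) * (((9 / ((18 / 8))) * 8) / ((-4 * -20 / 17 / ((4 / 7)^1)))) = 1768 / 21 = 84.19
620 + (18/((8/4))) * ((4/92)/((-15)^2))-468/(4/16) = -719899/575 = -1252.00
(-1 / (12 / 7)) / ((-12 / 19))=133 / 144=0.92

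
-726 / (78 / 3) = -363 / 13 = -27.92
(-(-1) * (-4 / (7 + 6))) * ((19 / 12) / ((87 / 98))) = -1862 / 3393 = -0.55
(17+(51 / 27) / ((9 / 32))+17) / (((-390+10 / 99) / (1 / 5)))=-18139 / 868500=-0.02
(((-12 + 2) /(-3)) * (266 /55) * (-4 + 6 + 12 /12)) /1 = 532 /11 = 48.36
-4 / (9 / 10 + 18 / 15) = -40 / 21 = -1.90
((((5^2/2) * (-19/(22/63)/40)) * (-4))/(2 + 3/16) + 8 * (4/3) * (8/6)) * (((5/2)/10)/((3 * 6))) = 2243/3564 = 0.63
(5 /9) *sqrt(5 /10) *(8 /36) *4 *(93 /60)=31 *sqrt(2) /81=0.54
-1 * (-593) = 593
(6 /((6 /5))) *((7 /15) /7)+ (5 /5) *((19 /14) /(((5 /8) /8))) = 1859 /105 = 17.70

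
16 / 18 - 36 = -316 / 9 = -35.11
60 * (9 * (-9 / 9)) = -540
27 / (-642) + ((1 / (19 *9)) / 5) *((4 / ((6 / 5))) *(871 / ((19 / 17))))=6249673 / 2085858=3.00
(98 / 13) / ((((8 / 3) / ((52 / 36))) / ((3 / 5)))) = 49 / 20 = 2.45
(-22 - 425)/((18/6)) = -149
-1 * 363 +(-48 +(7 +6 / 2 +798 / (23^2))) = -211331 / 529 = -399.49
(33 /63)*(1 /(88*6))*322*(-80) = -230 /9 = -25.56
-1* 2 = -2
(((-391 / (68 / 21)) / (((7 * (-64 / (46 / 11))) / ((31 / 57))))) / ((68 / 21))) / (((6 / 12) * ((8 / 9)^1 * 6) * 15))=344379 / 72765440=0.00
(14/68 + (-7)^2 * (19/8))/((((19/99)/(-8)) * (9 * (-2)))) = 174405/646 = 269.98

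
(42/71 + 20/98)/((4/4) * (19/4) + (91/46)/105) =3819840/22895299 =0.17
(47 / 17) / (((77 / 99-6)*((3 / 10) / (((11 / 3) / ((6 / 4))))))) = -220 / 51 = -4.31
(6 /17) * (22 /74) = 66 /629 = 0.10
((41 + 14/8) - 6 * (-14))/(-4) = -31.69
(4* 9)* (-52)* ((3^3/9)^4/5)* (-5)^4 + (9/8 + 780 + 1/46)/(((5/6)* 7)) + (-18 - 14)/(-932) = -2031475363753/107180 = -18953866.05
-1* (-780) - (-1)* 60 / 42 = 5470 / 7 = 781.43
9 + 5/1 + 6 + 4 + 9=33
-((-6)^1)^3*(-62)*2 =-26784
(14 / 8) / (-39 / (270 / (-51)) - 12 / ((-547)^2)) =31416945 / 132249658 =0.24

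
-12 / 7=-1.71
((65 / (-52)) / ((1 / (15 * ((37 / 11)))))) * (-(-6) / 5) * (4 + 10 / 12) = -16095 / 44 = -365.80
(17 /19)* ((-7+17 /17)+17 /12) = -935 /228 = -4.10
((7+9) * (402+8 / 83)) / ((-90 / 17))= -4538864 / 3735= -1215.22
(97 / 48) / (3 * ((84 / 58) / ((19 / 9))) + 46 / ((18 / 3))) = 53447 / 257200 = 0.21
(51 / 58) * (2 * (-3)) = -153 / 29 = -5.28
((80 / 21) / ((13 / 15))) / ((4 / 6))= 600 / 91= 6.59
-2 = -2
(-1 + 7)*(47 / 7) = 282 / 7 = 40.29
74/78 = 37/39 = 0.95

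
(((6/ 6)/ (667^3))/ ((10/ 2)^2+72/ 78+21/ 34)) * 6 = 2652/ 3481068236953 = 0.00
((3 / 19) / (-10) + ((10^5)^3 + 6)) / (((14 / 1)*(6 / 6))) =190000000000001137 / 2660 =71428571428571.86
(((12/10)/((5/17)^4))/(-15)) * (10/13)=-334084/40625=-8.22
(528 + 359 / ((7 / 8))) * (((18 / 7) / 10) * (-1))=-59112 / 245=-241.27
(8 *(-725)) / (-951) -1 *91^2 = -7869431 / 951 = -8274.90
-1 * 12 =-12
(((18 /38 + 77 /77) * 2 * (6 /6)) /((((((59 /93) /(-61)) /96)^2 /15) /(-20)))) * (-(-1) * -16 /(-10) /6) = -1328758474014720 /66139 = -20090392567.39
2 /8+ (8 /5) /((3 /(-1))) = -17 /60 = -0.28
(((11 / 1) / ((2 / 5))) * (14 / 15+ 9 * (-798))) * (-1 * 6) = 1184876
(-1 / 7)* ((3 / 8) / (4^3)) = -3 / 3584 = -0.00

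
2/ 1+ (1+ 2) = 5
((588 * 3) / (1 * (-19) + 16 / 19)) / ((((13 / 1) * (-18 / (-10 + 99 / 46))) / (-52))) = 1344364 / 7935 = 169.42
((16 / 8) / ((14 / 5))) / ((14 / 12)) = 30 / 49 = 0.61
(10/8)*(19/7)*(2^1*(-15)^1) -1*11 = -112.79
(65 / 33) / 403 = 5 / 1023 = 0.00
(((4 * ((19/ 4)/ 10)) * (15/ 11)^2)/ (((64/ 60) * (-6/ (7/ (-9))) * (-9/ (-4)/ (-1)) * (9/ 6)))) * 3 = -3325/ 8712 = -0.38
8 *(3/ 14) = 12/ 7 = 1.71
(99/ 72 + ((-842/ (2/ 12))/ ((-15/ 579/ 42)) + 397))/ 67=122249.27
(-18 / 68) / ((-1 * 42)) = 3 / 476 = 0.01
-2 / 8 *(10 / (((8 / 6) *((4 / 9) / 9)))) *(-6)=3645 / 16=227.81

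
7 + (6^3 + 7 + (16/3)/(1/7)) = 802/3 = 267.33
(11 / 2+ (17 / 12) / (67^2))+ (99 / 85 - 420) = -1892569933 / 4578780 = -413.33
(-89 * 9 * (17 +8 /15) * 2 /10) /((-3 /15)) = 70221 /5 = 14044.20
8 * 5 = 40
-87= -87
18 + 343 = 361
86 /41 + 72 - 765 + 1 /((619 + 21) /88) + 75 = -2019709 /3280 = -615.76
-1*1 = -1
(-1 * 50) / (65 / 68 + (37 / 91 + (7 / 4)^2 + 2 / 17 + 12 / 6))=-7.64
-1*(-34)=34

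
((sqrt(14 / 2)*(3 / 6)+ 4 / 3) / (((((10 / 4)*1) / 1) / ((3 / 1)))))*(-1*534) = -4272 / 5 - 1602*sqrt(7) / 5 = -1702.10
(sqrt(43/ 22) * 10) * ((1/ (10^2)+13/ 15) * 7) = 85.79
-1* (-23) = 23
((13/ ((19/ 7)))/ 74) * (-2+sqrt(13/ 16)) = -91/ 703+91 * sqrt(13)/ 5624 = -0.07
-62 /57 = -1.09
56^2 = 3136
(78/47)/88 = 39/2068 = 0.02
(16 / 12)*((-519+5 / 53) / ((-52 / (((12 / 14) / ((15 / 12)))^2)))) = 5280384 / 844025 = 6.26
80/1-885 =-805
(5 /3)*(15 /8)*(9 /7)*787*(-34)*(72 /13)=-54184950 /91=-595439.01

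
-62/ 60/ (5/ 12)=-62/ 25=-2.48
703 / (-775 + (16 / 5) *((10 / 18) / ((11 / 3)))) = -23199 / 25559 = -0.91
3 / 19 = 0.16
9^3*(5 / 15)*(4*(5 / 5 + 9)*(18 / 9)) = 19440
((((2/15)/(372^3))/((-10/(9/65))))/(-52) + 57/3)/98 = 27549763488001/142098780096000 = 0.19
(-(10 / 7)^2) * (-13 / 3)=1300 / 147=8.84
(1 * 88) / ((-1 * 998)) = -44 / 499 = -0.09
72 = 72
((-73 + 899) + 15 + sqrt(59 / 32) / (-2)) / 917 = 841 / 917 -sqrt(118) / 14672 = 0.92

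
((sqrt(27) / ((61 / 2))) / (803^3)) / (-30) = -sqrt(3) / 157923396235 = -0.00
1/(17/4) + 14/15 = 298/255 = 1.17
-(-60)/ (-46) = -30/ 23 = -1.30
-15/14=-1.07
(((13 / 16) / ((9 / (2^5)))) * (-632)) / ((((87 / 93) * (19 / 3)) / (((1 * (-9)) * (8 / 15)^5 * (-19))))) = -16691757056 / 7340625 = -2273.89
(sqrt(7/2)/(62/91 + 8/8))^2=57967/46818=1.24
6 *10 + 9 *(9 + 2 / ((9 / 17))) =175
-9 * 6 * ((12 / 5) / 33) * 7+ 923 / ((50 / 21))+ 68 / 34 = 199193 / 550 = 362.17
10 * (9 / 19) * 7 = 630 / 19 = 33.16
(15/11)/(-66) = -5/242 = -0.02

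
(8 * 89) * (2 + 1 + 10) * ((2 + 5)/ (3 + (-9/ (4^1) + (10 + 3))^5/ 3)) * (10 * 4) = 7961640960/ 147017659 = 54.15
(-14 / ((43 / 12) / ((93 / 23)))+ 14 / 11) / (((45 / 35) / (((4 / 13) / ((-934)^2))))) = -1106126 / 277593057027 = -0.00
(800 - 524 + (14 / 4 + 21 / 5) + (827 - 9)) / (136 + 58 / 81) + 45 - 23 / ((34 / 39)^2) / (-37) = 15949279629 / 296035705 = 53.88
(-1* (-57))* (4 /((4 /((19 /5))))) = 216.60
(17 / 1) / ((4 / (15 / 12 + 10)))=765 / 16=47.81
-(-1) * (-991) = -991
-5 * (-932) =4660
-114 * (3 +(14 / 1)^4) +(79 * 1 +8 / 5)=-21898427 / 5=-4379685.40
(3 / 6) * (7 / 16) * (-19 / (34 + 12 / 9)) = -399 / 3392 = -0.12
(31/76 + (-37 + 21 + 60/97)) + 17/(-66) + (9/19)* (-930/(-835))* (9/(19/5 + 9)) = -4829804647/325016736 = -14.86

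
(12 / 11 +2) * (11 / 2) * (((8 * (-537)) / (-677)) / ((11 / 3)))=219096 / 7447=29.42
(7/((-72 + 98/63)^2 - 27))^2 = 321489/159815253361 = 0.00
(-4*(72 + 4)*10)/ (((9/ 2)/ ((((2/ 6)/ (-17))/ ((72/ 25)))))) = 19000/ 4131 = 4.60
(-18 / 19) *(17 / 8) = -2.01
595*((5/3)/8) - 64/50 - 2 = 72407/600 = 120.68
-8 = -8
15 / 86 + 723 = 723.17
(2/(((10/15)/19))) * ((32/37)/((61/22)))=40128/2257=17.78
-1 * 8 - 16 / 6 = -32 / 3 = -10.67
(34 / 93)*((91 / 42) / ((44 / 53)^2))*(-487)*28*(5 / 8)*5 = -52906742525 / 1080288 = -48974.66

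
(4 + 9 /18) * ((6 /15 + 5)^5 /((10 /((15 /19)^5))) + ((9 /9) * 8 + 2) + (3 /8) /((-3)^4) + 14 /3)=415806503963 /594263760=699.70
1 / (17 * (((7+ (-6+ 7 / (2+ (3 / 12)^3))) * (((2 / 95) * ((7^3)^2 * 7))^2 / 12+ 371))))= 0.00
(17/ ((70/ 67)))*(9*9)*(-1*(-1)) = 92259/ 70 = 1317.99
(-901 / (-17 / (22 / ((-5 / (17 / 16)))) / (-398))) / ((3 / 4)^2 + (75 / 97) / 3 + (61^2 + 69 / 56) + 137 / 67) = 358901373908 / 13557267575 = 26.47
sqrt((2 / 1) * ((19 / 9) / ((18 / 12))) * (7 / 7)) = 2 * sqrt(57) / 9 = 1.68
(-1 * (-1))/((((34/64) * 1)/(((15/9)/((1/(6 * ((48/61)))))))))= 15360/1037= 14.81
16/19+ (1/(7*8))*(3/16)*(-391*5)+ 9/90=-476983/85120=-5.60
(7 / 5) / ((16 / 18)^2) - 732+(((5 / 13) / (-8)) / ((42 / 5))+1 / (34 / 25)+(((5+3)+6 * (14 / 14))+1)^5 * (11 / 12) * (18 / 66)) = 280857357107 / 1485120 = 189114.25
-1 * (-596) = 596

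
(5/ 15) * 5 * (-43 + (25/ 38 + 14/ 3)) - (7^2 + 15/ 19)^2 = -16516513/ 6498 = -2541.78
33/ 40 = 0.82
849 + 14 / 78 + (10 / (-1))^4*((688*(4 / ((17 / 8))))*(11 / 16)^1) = 5903603006 / 663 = 8904378.59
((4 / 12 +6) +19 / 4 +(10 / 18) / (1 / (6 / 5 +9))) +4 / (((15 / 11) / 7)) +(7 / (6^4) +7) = 286991 / 6480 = 44.29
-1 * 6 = -6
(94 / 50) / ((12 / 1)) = 47 / 300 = 0.16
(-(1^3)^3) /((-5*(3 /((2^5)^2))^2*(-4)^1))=-262144 /45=-5825.42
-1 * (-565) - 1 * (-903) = 1468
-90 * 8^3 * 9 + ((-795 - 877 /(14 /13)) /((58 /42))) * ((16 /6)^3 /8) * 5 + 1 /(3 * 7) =-782928073 /1827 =-428532.06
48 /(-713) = -0.07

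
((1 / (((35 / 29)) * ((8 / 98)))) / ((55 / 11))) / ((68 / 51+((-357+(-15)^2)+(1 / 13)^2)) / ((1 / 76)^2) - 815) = -3549 / 1320842500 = -0.00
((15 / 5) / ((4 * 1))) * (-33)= -99 / 4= -24.75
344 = 344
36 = 36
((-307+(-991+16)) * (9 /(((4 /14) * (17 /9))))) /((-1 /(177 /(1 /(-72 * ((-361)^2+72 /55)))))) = -1952897213094408 /55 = -35507222056261.96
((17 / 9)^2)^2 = 83521 / 6561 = 12.73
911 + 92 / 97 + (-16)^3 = -308853 / 97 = -3184.05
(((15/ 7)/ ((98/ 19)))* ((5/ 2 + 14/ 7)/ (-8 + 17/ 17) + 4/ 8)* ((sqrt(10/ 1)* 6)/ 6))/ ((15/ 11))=-209* sqrt(10)/ 4802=-0.14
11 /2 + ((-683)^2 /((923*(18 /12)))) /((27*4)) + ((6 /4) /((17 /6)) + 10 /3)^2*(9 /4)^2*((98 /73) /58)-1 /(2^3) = 7496507628637 /731855605104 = 10.24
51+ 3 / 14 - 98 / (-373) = 51.48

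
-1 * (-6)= 6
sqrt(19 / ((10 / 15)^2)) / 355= 3* sqrt(19) / 710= 0.02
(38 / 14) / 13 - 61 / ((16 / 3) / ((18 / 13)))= -11377 / 728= -15.63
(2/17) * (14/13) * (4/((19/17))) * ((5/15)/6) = 56/2223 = 0.03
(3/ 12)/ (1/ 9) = 9/ 4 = 2.25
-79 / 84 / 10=-79 / 840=-0.09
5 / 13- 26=-333 / 13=-25.62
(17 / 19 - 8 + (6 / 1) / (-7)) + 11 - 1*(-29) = 4261 / 133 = 32.04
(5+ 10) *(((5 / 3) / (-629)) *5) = -125 / 629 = -0.20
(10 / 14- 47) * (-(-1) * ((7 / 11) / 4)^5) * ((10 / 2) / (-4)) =972405 / 164916224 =0.01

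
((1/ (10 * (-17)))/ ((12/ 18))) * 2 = -0.02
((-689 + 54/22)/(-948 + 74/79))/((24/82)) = 3057616/1234497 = 2.48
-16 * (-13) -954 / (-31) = 7402 / 31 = 238.77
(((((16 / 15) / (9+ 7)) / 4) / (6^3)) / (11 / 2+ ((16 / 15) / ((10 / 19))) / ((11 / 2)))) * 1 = 55 / 4183056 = 0.00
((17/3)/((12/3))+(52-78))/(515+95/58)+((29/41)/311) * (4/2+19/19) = -18688615/458500458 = -0.04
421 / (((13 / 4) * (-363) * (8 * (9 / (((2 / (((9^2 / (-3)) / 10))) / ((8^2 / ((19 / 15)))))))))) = 7999 / 110084832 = 0.00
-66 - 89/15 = -71.93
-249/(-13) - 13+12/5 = 556/65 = 8.55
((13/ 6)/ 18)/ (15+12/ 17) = 0.01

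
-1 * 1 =-1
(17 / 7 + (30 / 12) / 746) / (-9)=-25399 / 93996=-0.27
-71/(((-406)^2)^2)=-71/27170906896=-0.00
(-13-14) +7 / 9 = -236 / 9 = -26.22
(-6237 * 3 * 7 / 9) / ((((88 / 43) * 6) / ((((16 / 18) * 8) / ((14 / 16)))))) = -9632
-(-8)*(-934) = -7472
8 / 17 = 0.47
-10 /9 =-1.11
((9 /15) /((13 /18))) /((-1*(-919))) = 54 /59735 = 0.00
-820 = -820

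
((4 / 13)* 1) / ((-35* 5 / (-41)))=164 / 2275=0.07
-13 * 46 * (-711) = 425178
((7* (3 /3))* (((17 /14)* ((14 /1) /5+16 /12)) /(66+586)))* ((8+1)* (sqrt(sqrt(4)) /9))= 527* sqrt(2) /9780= 0.08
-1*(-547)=547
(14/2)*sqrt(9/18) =7*sqrt(2)/2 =4.95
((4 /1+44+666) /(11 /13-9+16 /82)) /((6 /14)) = -63427 /303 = -209.33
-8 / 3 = -2.67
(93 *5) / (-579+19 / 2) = -930 / 1139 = -0.82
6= 6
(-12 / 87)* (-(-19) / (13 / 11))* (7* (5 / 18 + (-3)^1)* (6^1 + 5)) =464.81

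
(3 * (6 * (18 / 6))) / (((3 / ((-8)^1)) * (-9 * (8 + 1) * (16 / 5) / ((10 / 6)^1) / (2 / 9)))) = 50 / 243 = 0.21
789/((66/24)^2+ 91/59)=248272/2865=86.66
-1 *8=-8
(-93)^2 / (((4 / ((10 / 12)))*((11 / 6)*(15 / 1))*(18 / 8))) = 961 / 33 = 29.12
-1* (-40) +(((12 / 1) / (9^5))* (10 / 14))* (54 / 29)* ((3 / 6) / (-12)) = 17758435 / 443961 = 40.00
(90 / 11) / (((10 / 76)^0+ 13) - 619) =-18 / 1331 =-0.01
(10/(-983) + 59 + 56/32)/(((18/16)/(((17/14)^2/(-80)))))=-69021581/69360480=-1.00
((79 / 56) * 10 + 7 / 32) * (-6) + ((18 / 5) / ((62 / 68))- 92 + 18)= -2708281 / 17360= -156.01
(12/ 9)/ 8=1/ 6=0.17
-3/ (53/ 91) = -273/ 53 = -5.15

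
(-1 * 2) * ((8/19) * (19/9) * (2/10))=-16/45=-0.36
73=73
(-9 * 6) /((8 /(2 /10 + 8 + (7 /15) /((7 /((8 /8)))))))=-279 /5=-55.80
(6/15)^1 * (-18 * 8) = -288/5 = -57.60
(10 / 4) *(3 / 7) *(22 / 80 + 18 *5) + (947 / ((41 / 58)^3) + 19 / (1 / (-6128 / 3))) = -834433364581 / 23157456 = -36033.03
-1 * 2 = -2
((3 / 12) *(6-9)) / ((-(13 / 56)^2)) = 2352 / 169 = 13.92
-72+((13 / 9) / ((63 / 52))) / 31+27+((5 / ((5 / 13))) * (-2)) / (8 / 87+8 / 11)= -75495535 / 984312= -76.70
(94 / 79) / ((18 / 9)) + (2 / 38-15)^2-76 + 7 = 4420980 / 28519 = 155.02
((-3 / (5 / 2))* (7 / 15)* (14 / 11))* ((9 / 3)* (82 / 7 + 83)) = -55692 / 275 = -202.52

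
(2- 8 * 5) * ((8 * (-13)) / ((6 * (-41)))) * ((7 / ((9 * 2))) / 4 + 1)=-19513 / 1107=-17.63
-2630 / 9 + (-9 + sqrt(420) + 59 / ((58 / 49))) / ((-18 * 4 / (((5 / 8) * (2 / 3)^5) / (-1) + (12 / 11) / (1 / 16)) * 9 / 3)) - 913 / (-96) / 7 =-295.80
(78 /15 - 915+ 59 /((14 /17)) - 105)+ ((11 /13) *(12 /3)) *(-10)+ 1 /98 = -3111723 /3185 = -976.99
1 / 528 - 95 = -50159 / 528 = -95.00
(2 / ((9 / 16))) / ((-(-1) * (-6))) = -16 / 27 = -0.59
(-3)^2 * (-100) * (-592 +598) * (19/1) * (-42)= 4309200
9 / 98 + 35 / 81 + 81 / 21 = 34777 / 7938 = 4.38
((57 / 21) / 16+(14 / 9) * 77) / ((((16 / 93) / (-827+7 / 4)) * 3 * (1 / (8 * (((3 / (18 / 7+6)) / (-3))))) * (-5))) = -12372534217 / 345600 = -35800.16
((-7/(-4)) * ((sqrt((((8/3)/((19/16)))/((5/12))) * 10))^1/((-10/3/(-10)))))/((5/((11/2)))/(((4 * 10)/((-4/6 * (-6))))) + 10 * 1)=616 * sqrt(19)/703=3.82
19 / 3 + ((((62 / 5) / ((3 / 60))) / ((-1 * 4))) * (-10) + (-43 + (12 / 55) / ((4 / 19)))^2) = 21664567 / 9075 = 2387.28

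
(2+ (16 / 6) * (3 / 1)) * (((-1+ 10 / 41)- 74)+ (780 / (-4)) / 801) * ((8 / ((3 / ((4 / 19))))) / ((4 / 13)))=-1368.41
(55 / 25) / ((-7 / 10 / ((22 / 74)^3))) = -29282 / 354571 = -0.08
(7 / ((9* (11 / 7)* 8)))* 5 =245 / 792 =0.31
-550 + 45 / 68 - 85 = -43135 / 68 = -634.34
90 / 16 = 45 / 8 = 5.62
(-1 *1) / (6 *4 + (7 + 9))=-1 / 40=-0.02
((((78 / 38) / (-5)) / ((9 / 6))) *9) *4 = -9.85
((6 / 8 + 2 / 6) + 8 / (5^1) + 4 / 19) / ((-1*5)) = -3299 / 5700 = -0.58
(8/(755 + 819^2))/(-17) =-2/2853943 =-0.00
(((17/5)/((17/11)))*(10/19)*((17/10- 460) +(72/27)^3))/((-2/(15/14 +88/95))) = 3466935967/6822900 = 508.13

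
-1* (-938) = 938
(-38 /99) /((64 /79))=-1501 /3168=-0.47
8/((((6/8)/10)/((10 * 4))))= 12800/3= 4266.67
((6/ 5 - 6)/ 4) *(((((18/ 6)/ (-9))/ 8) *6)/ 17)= 3/ 170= 0.02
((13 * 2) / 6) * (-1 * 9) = -39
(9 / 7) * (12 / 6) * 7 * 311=5598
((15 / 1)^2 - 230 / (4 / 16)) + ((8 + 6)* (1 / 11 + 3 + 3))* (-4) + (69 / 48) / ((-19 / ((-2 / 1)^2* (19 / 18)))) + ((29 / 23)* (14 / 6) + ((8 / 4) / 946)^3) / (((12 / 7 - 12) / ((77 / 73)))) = -3617040185211193 / 3488953524408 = -1036.71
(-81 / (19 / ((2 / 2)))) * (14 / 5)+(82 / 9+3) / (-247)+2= -110993 / 11115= -9.99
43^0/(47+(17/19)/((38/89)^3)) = 0.02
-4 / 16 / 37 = -0.01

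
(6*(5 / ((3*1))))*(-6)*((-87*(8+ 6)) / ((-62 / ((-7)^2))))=-1790460 / 31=-57756.77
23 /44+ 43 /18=1153 /396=2.91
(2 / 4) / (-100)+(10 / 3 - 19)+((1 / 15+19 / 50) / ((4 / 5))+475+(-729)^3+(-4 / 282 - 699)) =-2731316133299 / 7050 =-387420728.13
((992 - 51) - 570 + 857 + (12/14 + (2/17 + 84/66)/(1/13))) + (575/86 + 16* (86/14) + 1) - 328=115377517/112574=1024.90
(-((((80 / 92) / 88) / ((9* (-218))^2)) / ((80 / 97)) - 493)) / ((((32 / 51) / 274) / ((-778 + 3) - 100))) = -31310713651485638125 / 166213859328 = -188376070.31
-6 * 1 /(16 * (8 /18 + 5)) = -27 /392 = -0.07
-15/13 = -1.15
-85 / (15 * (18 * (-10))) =17 / 540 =0.03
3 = 3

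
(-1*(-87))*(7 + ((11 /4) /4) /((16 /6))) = 80823 /128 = 631.43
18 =18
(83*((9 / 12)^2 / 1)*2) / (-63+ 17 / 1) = -747 / 368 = -2.03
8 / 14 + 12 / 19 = 160 / 133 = 1.20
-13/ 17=-0.76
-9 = -9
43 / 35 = 1.23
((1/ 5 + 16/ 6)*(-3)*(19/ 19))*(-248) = 10664/ 5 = 2132.80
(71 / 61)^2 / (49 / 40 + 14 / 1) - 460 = -1042199300 / 2266089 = -459.91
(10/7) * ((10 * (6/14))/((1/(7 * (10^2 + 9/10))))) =30270/7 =4324.29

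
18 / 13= 1.38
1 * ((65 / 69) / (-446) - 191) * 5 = -29389495 / 30774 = -955.01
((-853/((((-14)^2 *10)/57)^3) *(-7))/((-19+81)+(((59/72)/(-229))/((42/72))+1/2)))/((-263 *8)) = -108525135123/97165040526848000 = -0.00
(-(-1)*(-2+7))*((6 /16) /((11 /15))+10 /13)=7325 /1144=6.40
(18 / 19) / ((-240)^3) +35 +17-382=-330.00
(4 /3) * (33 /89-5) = -6.17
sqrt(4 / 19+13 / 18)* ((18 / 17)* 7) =21* sqrt(12122) / 323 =7.16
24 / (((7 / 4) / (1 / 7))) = 96 / 49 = 1.96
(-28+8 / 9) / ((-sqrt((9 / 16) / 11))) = 976 * sqrt(11) / 27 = 119.89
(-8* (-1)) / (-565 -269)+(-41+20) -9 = -30.01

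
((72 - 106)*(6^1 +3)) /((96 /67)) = -3417 /16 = -213.56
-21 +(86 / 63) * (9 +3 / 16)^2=12061 / 128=94.23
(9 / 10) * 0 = 0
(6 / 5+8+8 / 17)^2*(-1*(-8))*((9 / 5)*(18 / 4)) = 218921616 / 36125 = 6060.11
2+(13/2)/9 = 49/18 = 2.72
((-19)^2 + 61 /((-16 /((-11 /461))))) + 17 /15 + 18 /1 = 42068017 /110640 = 380.22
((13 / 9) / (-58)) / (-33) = 13 / 17226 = 0.00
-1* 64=-64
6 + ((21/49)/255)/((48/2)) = 85681/14280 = 6.00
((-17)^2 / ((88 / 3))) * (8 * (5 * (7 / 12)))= 10115 / 44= 229.89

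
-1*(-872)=872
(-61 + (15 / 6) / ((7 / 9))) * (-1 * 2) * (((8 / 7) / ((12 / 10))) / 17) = 16180 / 2499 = 6.47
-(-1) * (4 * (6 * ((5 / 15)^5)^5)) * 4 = 32 / 282429536481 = 0.00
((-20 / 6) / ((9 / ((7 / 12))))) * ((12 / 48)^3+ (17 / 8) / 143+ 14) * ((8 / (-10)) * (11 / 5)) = 898849 / 168480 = 5.34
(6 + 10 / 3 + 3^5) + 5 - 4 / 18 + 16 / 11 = 25598 / 99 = 258.57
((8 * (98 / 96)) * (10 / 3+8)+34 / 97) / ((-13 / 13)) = -81107 / 873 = -92.91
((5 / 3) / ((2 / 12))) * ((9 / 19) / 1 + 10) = 1990 / 19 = 104.74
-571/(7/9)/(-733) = 5139/5131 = 1.00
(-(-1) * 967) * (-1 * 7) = -6769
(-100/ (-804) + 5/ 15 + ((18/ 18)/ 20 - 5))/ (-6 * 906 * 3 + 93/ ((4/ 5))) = 18059/ 65090835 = 0.00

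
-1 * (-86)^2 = -7396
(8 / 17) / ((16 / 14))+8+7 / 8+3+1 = 1807 / 136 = 13.29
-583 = -583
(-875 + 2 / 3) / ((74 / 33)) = -28853 / 74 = -389.91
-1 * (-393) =393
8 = 8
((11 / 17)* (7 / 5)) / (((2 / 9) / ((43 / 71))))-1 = 17729 / 12070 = 1.47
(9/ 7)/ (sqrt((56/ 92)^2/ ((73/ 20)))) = 207 * sqrt(365)/ 980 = 4.04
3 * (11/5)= 33/5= 6.60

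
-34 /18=-17 /9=-1.89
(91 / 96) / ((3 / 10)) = 455 / 144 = 3.16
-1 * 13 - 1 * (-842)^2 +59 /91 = -64516848 /91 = -708976.35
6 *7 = 42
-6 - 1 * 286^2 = -81802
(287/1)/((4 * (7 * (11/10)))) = 205/22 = 9.32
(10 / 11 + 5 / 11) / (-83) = -15 / 913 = -0.02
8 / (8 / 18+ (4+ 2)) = 36 / 29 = 1.24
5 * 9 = 45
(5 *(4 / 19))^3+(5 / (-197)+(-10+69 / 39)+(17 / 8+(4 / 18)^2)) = -4.92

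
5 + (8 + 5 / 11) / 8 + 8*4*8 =23061 / 88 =262.06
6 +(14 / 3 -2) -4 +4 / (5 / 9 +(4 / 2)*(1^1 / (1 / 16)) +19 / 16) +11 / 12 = 5.70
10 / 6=5 / 3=1.67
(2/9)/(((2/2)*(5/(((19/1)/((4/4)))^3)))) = 13718/45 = 304.84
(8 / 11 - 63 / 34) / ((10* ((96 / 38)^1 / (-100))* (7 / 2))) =39995 / 31416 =1.27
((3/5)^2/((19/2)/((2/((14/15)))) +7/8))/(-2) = -108/3185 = -0.03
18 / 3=6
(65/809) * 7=455/809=0.56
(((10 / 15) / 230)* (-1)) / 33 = -1 / 11385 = -0.00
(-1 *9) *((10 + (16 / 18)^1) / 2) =-49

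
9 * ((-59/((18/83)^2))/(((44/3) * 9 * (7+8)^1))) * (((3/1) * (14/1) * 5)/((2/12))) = -2845157/396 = -7184.74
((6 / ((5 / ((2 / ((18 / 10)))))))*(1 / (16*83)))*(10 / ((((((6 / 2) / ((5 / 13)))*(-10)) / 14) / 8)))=-140 / 9711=-0.01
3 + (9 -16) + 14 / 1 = 10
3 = 3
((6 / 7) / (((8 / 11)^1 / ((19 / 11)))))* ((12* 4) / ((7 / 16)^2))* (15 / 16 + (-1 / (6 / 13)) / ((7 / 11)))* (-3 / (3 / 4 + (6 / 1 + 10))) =36290304 / 160867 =225.59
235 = 235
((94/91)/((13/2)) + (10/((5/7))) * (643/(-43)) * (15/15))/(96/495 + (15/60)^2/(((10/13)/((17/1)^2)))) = -11237193792/1271775869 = -8.84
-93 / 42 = -31 / 14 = -2.21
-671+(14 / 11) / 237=-1749283 / 2607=-670.99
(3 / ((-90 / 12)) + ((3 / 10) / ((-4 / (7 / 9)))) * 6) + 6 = 21 / 4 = 5.25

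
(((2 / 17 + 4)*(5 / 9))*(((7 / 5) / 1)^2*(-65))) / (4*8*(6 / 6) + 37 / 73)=-465010 / 51867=-8.97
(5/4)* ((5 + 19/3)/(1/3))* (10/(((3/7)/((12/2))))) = 5950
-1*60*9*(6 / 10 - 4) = 1836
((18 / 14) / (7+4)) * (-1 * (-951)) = 8559 / 77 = 111.16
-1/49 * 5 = -5/49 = -0.10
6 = 6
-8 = -8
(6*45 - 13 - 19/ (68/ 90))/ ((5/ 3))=23649/ 170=139.11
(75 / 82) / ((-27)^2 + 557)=75 / 105452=0.00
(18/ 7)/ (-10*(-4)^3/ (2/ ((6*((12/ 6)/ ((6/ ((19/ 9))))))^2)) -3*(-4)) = 729/ 1620682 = 0.00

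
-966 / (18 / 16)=-2576 / 3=-858.67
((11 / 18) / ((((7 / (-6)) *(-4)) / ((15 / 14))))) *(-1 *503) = -27665 / 392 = -70.57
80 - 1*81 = -1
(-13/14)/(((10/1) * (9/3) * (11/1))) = -13/4620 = -0.00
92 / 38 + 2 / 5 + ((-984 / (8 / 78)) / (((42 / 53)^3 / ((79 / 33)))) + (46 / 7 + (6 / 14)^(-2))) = -595341114061 / 12903660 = -46137.38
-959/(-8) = 959/8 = 119.88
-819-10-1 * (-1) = -828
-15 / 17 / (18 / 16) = -0.78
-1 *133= -133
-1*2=-2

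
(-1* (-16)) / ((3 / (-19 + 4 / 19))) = -1904 / 19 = -100.21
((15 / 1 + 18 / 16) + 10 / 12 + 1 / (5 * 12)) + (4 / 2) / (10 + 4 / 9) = 17.17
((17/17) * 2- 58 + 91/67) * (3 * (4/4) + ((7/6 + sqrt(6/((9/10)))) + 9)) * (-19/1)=139118 * sqrt(15)/201 + 5495161/402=16350.16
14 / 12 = 7 / 6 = 1.17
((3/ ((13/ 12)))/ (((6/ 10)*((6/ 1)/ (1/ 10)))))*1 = 1/ 13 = 0.08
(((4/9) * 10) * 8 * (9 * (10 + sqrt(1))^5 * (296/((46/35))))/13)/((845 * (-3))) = -352203.78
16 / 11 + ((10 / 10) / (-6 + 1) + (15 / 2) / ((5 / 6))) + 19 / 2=2173 / 110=19.75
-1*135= -135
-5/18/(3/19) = -95/54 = -1.76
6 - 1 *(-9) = 15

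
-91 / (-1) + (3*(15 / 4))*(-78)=-1573 / 2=-786.50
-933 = -933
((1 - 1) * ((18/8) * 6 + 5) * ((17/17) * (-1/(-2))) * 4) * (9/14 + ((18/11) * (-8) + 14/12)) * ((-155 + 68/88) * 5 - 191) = 0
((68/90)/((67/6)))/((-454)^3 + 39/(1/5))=-68/94044351345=-0.00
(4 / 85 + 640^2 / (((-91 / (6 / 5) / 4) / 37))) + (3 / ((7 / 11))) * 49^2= -6095768771 / 7735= -788076.12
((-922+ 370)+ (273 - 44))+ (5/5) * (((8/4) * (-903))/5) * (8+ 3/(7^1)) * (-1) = 13607/5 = 2721.40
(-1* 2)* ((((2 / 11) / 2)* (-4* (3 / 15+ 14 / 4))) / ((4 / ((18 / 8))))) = 333 / 220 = 1.51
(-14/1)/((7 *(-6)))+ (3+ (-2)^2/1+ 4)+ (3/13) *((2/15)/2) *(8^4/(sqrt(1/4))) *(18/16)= 29858/195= 153.12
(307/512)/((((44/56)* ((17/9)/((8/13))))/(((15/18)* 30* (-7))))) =-3384675/77792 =-43.51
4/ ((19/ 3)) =12/ 19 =0.63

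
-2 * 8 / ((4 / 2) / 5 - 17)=80 / 83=0.96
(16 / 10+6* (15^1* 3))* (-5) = -1358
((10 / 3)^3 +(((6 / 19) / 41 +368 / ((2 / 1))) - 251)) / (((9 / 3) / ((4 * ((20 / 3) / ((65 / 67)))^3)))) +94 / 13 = -48483764861794 / 3742969581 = -12953.29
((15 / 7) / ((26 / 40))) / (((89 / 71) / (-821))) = -17487300 / 8099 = -2159.19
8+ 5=13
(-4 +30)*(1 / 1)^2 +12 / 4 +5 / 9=266 / 9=29.56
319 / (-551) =-11 / 19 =-0.58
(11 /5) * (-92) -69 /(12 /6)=-2369 /10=-236.90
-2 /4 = -1 /2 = -0.50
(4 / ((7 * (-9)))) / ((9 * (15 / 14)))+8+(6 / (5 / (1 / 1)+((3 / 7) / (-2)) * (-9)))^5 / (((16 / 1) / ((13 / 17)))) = 8.02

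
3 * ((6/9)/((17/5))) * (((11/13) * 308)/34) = 16940/3757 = 4.51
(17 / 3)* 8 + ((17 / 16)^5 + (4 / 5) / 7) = 5152889657 / 110100480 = 46.80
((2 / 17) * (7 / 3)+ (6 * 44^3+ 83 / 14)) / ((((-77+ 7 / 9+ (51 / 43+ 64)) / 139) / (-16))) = 52348863797880 / 508249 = 102998459.02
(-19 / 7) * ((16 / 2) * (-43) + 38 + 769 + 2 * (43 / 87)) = -766973 / 609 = -1259.40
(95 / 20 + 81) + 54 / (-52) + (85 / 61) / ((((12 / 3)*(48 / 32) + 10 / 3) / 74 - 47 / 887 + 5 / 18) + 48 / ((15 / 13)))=1959324584065 / 23120305156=84.74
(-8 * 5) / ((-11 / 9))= 32.73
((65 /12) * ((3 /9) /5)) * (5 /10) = 13 /72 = 0.18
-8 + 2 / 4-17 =-49 / 2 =-24.50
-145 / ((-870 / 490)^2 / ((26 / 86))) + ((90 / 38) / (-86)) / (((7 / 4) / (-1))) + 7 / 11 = -217616092 / 16419249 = -13.25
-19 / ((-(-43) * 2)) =-19 / 86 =-0.22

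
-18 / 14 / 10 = -9 / 70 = -0.13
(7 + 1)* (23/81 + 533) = 345568/81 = 4266.27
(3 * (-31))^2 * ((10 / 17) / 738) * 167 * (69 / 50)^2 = 764078607 / 348500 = 2192.48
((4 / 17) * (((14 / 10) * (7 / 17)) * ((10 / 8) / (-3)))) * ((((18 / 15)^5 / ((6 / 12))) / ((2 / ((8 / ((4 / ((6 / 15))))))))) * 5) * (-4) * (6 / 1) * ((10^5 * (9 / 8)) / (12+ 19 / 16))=7023034368 / 60979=115171.36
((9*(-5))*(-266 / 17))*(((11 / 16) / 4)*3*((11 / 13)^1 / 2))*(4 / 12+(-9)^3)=-791534205 / 7072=-111925.09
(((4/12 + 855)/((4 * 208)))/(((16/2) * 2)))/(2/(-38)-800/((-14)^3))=8361311/31090176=0.27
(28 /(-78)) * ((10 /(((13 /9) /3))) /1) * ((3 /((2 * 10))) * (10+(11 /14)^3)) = -776817 /66248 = -11.73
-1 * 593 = -593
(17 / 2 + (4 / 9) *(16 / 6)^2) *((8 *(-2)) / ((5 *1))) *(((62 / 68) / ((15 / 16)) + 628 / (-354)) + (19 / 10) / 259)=46763124388 / 1578145275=29.63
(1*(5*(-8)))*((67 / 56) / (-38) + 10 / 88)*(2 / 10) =-1923 / 2926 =-0.66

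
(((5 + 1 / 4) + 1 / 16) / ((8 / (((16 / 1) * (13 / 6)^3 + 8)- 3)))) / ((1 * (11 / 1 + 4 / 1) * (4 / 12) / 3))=76993 / 1152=66.83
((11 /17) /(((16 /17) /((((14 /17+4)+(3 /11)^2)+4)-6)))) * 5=29805 /2992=9.96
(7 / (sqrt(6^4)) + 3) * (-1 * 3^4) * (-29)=30015 / 4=7503.75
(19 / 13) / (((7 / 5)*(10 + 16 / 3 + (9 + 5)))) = 285 / 8008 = 0.04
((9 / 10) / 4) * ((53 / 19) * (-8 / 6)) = -159 / 190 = -0.84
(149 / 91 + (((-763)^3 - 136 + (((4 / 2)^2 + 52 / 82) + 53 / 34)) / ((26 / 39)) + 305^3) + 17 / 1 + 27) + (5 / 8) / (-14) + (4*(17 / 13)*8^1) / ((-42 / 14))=-1942144762176007 / 3044496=-637919958.57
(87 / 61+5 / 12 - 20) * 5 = -66455 / 732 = -90.79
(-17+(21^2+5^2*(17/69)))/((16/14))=207767/552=376.39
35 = 35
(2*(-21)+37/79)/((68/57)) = -11001/316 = -34.81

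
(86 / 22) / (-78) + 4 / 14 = 1415 / 6006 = 0.24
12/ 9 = 4/ 3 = 1.33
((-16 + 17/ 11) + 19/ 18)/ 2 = -2653/ 396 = -6.70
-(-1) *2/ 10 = 1/ 5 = 0.20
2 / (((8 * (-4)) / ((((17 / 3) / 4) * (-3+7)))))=-17 / 48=-0.35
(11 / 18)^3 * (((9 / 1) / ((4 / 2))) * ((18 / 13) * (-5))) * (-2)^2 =-6655 / 234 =-28.44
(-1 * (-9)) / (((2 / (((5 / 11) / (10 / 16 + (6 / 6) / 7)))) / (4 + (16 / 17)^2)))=13.02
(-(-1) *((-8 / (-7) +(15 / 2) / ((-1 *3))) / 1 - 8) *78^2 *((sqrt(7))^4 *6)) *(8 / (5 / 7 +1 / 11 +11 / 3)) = -30930131232 / 1033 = -29942043.79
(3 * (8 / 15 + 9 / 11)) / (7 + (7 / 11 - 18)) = -223 / 570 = -0.39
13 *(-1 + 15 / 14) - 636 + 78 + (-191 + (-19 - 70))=-11719 / 14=-837.07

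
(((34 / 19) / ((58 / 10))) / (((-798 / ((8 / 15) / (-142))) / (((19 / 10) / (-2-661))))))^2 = 4 / 230977787384205225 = 0.00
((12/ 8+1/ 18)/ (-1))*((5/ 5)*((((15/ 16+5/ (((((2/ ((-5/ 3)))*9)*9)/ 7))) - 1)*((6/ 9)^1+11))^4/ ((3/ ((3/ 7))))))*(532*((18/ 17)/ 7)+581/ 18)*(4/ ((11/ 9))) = -377271600327581612813125/ 7787788859761016832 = -48443.99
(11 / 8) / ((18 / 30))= 55 / 24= 2.29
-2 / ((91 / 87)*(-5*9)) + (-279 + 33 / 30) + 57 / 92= -34815541 / 125580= -277.24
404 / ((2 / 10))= 2020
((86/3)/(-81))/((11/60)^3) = -57.43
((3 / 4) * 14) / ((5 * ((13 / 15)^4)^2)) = 6.60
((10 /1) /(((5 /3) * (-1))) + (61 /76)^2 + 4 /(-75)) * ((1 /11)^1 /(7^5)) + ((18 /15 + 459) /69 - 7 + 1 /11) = -9005508443 /37592662800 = -0.24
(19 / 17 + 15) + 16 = 546 / 17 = 32.12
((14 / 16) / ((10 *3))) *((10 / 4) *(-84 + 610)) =1841 / 48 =38.35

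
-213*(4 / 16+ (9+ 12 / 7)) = -2335.39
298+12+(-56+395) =649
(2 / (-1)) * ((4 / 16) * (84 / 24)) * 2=-7 / 2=-3.50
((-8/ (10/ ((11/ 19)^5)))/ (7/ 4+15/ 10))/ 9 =-2576816/ 1448517915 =-0.00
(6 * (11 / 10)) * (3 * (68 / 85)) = 396 / 25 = 15.84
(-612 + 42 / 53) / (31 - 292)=2.34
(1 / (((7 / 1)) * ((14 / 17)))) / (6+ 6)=0.01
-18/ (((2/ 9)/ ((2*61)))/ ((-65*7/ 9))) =499590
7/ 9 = 0.78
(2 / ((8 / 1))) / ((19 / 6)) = 3 / 38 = 0.08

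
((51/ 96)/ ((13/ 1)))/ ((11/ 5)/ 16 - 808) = -0.00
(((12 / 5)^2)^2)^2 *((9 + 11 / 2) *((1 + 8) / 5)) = 56112611328 / 1953125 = 28729.66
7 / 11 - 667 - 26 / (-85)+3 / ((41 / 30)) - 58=-27672604 / 38335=-721.86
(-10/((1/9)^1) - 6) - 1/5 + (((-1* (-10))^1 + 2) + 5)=-396/5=-79.20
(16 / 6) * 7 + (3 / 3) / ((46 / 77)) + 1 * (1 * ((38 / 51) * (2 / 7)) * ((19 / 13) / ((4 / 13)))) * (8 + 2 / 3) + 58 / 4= 1074106 / 24633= 43.60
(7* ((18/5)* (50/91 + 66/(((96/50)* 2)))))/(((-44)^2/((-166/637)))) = -3858255/64128064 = -0.06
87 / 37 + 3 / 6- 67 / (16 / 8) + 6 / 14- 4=-8863 / 259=-34.22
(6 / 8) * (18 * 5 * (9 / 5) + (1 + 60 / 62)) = 15249 / 124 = 122.98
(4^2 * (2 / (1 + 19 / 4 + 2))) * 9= 1152 / 31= 37.16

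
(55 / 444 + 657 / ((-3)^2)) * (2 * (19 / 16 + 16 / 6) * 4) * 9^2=1461015 / 8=182626.88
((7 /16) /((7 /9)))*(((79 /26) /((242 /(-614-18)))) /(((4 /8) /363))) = -168507 /52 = -3240.52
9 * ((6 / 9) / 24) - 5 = -19 / 4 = -4.75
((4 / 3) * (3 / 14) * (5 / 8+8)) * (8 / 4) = 69 / 14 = 4.93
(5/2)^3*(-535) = -66875/8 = -8359.38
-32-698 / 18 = -637 / 9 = -70.78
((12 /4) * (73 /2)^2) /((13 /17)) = 271779 /52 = 5226.52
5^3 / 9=125 / 9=13.89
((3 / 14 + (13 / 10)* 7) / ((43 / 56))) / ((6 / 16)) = 20864 / 645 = 32.35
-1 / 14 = -0.07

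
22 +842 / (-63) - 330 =-20246 / 63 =-321.37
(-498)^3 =-123505992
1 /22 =0.05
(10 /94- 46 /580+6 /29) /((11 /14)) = 22323 /74965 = 0.30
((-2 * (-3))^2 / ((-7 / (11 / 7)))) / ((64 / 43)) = -4257 / 784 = -5.43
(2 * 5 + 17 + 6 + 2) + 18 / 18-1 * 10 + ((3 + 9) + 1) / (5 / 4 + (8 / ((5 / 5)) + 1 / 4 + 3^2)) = 988 / 37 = 26.70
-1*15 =-15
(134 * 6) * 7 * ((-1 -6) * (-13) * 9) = 4609332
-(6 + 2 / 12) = -6.17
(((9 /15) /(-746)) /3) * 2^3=-4 /1865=-0.00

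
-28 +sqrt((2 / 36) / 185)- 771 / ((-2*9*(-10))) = -1937 / 60 +sqrt(370) / 1110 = -32.27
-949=-949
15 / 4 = 3.75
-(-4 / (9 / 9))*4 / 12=4 / 3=1.33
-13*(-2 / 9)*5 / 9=130 / 81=1.60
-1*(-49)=49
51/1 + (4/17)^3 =51.01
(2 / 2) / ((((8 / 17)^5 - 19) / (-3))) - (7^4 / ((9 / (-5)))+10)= 11891934532 / 8981505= 1324.05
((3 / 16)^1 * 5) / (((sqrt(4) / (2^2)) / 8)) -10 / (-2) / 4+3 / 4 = 17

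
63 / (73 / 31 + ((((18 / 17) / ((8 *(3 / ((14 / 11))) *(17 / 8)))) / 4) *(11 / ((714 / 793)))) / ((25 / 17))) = 3135650 / 119937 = 26.14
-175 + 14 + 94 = -67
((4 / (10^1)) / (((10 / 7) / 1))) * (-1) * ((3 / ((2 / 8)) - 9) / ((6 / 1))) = -7 / 50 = -0.14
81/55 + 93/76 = 11271/4180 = 2.70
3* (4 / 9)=4 / 3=1.33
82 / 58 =41 / 29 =1.41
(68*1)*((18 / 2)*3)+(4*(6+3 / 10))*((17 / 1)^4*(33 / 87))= 116026326 / 145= 800181.56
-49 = -49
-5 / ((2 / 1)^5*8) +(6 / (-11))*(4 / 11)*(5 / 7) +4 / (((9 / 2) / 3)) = 1629791 / 650496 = 2.51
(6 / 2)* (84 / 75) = 84 / 25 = 3.36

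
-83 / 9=-9.22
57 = 57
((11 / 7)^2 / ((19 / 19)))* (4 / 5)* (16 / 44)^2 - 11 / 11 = -181 / 245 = -0.74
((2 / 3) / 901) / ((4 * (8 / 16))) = 1 / 2703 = 0.00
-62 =-62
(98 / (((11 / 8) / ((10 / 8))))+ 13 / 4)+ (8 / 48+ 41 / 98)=601045 / 6468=92.93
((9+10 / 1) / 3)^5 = 2476099 / 243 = 10189.71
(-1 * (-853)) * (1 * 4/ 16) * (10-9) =853/ 4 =213.25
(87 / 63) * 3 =29 / 7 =4.14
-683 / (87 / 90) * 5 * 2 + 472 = -191212 / 29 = -6593.52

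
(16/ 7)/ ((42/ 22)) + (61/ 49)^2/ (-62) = 523525/ 446586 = 1.17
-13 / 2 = -6.50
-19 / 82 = -0.23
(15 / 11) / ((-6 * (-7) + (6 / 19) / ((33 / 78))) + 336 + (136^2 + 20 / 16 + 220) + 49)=1140 / 16005217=0.00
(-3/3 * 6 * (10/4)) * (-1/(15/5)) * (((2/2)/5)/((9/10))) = 10/9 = 1.11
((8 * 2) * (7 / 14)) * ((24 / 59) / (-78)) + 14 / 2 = 5337 / 767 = 6.96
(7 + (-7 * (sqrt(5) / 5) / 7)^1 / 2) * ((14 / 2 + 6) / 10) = 91 / 10 - 13 * sqrt(5) / 100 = 8.81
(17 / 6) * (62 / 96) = 527 / 288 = 1.83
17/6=2.83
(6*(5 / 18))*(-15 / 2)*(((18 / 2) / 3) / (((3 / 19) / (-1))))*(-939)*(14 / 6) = -1040725 / 2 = -520362.50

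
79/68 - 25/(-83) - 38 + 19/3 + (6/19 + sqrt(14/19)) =-9615179/321708 + sqrt(266)/19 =-29.03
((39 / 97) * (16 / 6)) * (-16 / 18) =-832 / 873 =-0.95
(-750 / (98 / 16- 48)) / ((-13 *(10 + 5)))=-80 / 871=-0.09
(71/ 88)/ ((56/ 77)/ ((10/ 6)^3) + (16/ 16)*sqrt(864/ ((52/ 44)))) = -115375/ 665477536 + 12203125*sqrt(858)/ 11978595648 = 0.03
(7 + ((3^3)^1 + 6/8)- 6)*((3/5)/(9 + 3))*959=1378.56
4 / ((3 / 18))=24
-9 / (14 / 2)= -9 / 7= -1.29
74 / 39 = 1.90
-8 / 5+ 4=12 / 5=2.40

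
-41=-41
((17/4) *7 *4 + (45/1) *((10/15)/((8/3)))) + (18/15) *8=2797/20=139.85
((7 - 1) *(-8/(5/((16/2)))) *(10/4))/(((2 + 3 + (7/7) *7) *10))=-8/5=-1.60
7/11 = 0.64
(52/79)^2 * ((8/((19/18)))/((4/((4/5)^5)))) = 99680256/370559375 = 0.27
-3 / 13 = -0.23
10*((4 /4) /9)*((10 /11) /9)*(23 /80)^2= 0.01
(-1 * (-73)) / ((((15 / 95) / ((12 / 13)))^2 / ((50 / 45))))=4216480 / 1521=2772.18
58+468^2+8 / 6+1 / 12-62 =2628257 / 12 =219021.42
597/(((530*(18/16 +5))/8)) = 19104/12985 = 1.47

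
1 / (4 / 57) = 57 / 4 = 14.25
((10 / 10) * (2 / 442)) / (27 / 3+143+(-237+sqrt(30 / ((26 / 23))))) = -1 / 18716 -sqrt(4485) / 20681180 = -0.00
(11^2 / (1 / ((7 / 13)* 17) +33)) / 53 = 14399 / 208820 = 0.07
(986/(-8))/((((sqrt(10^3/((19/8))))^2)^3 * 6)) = -0.00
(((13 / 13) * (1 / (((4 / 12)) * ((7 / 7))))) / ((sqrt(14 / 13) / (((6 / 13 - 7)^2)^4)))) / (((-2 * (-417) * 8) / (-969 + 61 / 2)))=-5114647154983203125 * sqrt(182) / 50797183458112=-1358350.16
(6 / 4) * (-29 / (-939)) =0.05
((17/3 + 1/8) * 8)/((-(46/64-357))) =4448/34203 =0.13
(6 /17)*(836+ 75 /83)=416778 /1411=295.38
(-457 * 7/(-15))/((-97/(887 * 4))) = -11350052/1455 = -7800.72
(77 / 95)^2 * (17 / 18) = 100793 / 162450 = 0.62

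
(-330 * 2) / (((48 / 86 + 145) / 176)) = -454080 / 569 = -798.03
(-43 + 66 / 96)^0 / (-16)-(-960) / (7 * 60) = 249 / 112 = 2.22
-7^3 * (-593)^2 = -120615607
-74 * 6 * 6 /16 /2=-333 /4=-83.25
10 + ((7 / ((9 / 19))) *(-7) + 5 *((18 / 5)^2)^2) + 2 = 841909 / 1125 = 748.36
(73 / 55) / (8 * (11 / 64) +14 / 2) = 584 / 3685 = 0.16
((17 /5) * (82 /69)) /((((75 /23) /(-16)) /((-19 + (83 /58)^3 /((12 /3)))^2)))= -1133345462278085 /171309116448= -6615.79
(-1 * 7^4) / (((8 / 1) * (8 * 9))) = -2401 / 576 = -4.17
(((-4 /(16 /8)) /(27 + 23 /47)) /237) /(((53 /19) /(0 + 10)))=-235 /213537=-0.00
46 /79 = 0.58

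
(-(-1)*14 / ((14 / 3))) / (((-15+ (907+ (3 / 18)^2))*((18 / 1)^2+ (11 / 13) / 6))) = 8424 / 811912979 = 0.00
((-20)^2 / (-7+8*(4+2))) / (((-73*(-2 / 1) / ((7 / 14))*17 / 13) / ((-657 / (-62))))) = 5850 / 21607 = 0.27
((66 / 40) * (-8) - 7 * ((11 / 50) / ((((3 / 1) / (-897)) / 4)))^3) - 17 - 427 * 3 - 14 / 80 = 15939150381037 / 125000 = 127513203.05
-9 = -9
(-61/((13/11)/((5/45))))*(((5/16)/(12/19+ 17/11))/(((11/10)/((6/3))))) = -63745/42588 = -1.50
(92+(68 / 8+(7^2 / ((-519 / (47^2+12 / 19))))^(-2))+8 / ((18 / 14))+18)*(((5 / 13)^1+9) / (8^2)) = 579542591311943563 / 31688737261376832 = 18.29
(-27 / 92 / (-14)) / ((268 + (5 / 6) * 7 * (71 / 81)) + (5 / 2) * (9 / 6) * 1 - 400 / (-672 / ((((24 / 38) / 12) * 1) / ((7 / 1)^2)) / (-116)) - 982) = -6108291 / 205490095126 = -0.00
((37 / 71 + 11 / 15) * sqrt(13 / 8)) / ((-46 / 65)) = -2171 * sqrt(26) / 4899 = -2.26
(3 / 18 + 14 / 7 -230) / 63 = -1367 / 378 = -3.62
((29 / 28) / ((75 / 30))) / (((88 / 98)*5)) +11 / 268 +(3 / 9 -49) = -21461447 / 442200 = -48.53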